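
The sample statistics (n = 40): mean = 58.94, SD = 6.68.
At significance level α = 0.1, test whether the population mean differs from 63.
One-sample t-test:
H₀: μ = 63
H₁: μ ≠ 63
df = n - 1 = 39
t = (x̄ - μ₀) / (s/√n) = (58.94 - 63) / (6.68/√40) = -3.844
p-value = 0.0004

Since p-value < α = 0.1, we reject H₀.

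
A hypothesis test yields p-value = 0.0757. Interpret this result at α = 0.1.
Since p = 0.0757 < α = 0.1, reject H₀.
There is sufficient evidence to reject the null hypothesis; the result is statistically significant at the 0.1 level.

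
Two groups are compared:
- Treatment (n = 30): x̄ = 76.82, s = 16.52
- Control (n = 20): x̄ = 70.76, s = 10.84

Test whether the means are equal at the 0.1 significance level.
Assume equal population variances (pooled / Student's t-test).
Student's two-sample t-test (equal variances):
H₀: μ₁ = μ₂
H₁: μ₁ ≠ μ₂
df = n₁ + n₂ - 2 = 48
Pooled variance s_p² = [(n₁-1)s₁² + (n₂-1)s₂²] / (n₁ + n₂ - 2) = [(29)(16.52²) + (19)(10.84²)] / 48 = 211.3960
SE = √(s_p²(1/n₁ + 1/n₂)) = √(211.3960 × (1/30 + 1/20)) = 4.1972
t = (x̄₁ - x̄₂) / SE = (76.82 - 70.76) / 4.1972 = 6.06 / 4.1972 = 1.444
p-value = 0.1553

Since p-value > α = 0.1, we fail to reject H₀.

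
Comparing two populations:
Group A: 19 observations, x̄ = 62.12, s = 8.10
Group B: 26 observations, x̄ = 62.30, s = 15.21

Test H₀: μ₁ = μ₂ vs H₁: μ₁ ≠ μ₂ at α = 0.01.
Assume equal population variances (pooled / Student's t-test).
Student's two-sample t-test (equal variances):
H₀: μ₁ = μ₂
H₁: μ₁ ≠ μ₂
df = n₁ + n₂ - 2 = 43
Pooled variance s_p² = [(n₁-1)s₁² + (n₂-1)s₂²] / (n₁ + n₂ - 2) = [(18)(8.10²) + (25)(15.21²)] / 43 = 161.9670
SE = √(s_p²(1/n₁ + 1/n₂)) = √(161.9670 × (1/19 + 1/26)) = 3.8411
t = (x̄₁ - x̄₂) / SE = (62.12 - 62.30) / 3.8411 = -0.18 / 3.8411 = -0.047
p-value = 0.9628

Since p-value > α = 0.01, we fail to reject H₀.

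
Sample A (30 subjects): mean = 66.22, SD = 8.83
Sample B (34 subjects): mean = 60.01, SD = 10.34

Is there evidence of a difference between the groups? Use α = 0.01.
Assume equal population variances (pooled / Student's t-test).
Student's two-sample t-test (equal variances):
H₀: μ₁ = μ₂
H₁: μ₁ ≠ μ₂
df = n₁ + n₂ - 2 = 62
Pooled variance s_p² = [(n₁-1)s₁² + (n₂-1)s₂²] / (n₁ + n₂ - 2) = [(29)(8.83²) + (33)(10.34²)] / 62 = 93.3760
SE = √(s_p²(1/n₁ + 1/n₂)) = √(93.3760 × (1/30 + 1/34)) = 2.4205
t = (x̄₁ - x̄₂) / SE = (66.22 - 60.01) / 2.4205 = 6.21 / 2.4205 = 2.566
p-value = 0.0127

Since p-value > α = 0.01, we fail to reject H₀.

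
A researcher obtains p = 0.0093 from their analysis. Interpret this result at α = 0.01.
Since p = 0.0093 < α = 0.01, reject H₀.
There is sufficient evidence to reject the null hypothesis; the result is statistically significant at the 0.01 level.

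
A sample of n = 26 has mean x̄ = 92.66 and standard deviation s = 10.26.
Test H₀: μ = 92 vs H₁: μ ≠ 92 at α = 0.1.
One-sample t-test:
H₀: μ = 92
H₁: μ ≠ 92
df = n - 1 = 25
t = (x̄ - μ₀) / (s/√n) = (92.66 - 92) / (10.26/√26) = 0.328
p-value = 0.7456

Since p-value > α = 0.1, we fail to reject H₀.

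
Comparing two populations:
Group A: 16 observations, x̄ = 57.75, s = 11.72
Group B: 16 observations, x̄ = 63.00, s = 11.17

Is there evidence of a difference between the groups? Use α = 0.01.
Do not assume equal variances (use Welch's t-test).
Welch's two-sample t-test:
H₀: μ₁ = μ₂
H₁: μ₁ ≠ μ₂
s₁²/n₁ = 11.72²/16 = 8.5849,  s₂²/n₂ = 11.17²/16 = 7.7981
SE = √(s₁²/n₁ + s₂²/n₂) = √(8.5849 + 7.7981) = 4.0476
df (Welch-Satterthwaite) = (s₁²/n₁ + s₂²/n₂)² / [(s₁²/n₁)²/(n₁-1) + (s₂²/n₂)²/(n₂-1)] ≈ 29.93
t = (x̄₁ - x̄₂) / SE = (57.75 - 63.00) / 4.0476 = -5.25 / 4.0476 = -1.297
p-value = 0.2045

Since p-value > α = 0.01, we fail to reject H₀.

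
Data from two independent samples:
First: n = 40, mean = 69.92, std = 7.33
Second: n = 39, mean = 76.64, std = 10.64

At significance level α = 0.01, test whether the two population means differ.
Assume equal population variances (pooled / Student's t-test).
Student's two-sample t-test (equal variances):
H₀: μ₁ = μ₂
H₁: μ₁ ≠ μ₂
df = n₁ + n₂ - 2 = 77
Pooled variance s_p² = [(n₁-1)s₁² + (n₂-1)s₂²] / (n₁ + n₂ - 2) = [(39)(7.33²) + (38)(10.64²)] / 77 = 83.0830
SE = √(s_p²(1/n₁ + 1/n₂)) = √(83.0830 × (1/40 + 1/39)) = 2.0512
t = (x̄₁ - x̄₂) / SE = (69.92 - 76.64) / 2.0512 = -6.72 / 2.0512 = -3.276
p-value = 0.0016

Since p-value < α = 0.01, we reject H₀.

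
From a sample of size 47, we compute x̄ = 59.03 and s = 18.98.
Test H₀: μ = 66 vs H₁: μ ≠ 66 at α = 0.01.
One-sample t-test:
H₀: μ = 66
H₁: μ ≠ 66
df = n - 1 = 46
t = (x̄ - μ₀) / (s/√n) = (59.03 - 66) / (18.98/√47) = -2.518
p-value = 0.0154

Since p-value > α = 0.01, we fail to reject H₀.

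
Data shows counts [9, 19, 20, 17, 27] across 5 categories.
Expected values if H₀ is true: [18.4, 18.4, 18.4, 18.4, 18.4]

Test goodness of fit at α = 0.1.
Chi-square goodness of fit test:
H₀: observed counts match expected distribution
H₁: observed counts differ from expected distribution
df = k - 1 = 4
χ² = Σ(O - E)²/E
   = (9 - 18.4)²/18.4 + (19 - 18.4)²/18.4 + (20 - 18.4)²/18.4 + (17 - 18.4)²/18.4 + (27 - 18.4)²/18.4
   = 4.802 + 0.020 + 0.139 + 0.107 + 4.020
   = 9.09
p-value = 0.0590

Since p-value < α = 0.1, we reject H₀.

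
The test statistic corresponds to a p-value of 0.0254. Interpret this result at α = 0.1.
Since p = 0.0254 < α = 0.1, reject H₀.
There is sufficient evidence to reject the null hypothesis; the result is statistically significant at the 0.1 level.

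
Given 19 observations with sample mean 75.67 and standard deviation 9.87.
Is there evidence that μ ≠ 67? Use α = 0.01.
One-sample t-test:
H₀: μ = 67
H₁: μ ≠ 67
df = n - 1 = 18
t = (x̄ - μ₀) / (s/√n) = (75.67 - 67) / (9.87/√19) = 3.829
p-value = 0.0012

Since p-value < α = 0.01, we reject H₀.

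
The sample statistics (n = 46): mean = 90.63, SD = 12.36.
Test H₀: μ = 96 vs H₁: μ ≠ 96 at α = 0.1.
One-sample t-test:
H₀: μ = 96
H₁: μ ≠ 96
df = n - 1 = 45
t = (x̄ - μ₀) / (s/√n) = (90.63 - 96) / (12.36/√46) = -2.947
p-value = 0.0051

Since p-value < α = 0.1, we reject H₀.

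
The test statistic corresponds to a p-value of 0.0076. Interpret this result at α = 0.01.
Since p = 0.0076 < α = 0.01, reject H₀.
There is sufficient evidence to reject the null hypothesis; the result is statistically significant at the 0.01 level.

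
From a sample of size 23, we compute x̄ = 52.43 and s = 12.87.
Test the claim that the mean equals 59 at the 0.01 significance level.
One-sample t-test:
H₀: μ = 59
H₁: μ ≠ 59
df = n - 1 = 22
t = (x̄ - μ₀) / (s/√n) = (52.43 - 59) / (12.87/√23) = -2.448
p-value = 0.0228

Since p-value > α = 0.01, we fail to reject H₀.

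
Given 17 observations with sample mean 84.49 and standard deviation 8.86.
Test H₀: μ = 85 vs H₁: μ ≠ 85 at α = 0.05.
One-sample t-test:
H₀: μ = 85
H₁: μ ≠ 85
df = n - 1 = 16
t = (x̄ - μ₀) / (s/√n) = (84.49 - 85) / (8.86/√17) = -0.237
p-value = 0.8154

Since p-value > α = 0.05, we fail to reject H₀.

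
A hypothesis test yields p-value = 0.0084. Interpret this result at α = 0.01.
Since p = 0.0084 < α = 0.01, reject H₀.
There is sufficient evidence to reject the null hypothesis; the result is statistically significant at the 0.01 level.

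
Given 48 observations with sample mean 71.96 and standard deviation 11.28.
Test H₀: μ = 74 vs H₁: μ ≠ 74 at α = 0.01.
One-sample t-test:
H₀: μ = 74
H₁: μ ≠ 74
df = n - 1 = 47
t = (x̄ - μ₀) / (s/√n) = (71.96 - 74) / (11.28/√48) = -1.253
p-value = 0.2164

Since p-value > α = 0.01, we fail to reject H₀.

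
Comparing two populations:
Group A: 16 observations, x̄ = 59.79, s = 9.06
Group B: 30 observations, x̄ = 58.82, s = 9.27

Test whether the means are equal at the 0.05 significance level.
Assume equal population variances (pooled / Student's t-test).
Student's two-sample t-test (equal variances):
H₀: μ₁ = μ₂
H₁: μ₁ ≠ μ₂
df = n₁ + n₂ - 2 = 44
Pooled variance s_p² = [(n₁-1)s₁² + (n₂-1)s₂²] / (n₁ + n₂ - 2) = [(15)(9.06²) + (29)(9.27²)] / 44 = 84.6206
SE = √(s_p²(1/n₁ + 1/n₂)) = √(84.6206 × (1/16 + 1/30)) = 2.8477
t = (x̄₁ - x̄₂) / SE = (59.79 - 58.82) / 2.8477 = 0.97 / 2.8477 = 0.341
p-value = 0.7350

Since p-value > α = 0.05, we fail to reject H₀.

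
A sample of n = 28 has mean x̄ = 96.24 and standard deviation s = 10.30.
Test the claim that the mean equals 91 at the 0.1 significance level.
One-sample t-test:
H₀: μ = 91
H₁: μ ≠ 91
df = n - 1 = 27
t = (x̄ - μ₀) / (s/√n) = (96.24 - 91) / (10.30/√28) = 2.692
p-value = 0.0120

Since p-value < α = 0.1, we reject H₀.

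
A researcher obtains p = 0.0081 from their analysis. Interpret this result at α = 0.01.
Since p = 0.0081 < α = 0.01, reject H₀.
There is sufficient evidence to reject the null hypothesis; the result is statistically significant at the 0.01 level.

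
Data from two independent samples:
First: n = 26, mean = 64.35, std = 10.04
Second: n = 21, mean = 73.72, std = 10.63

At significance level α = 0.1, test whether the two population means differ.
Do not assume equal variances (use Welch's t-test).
Welch's two-sample t-test:
H₀: μ₁ = μ₂
H₁: μ₁ ≠ μ₂
s₁²/n₁ = 10.04²/26 = 3.8770,  s₂²/n₂ = 10.63²/21 = 5.3808
SE = √(s₁²/n₁ + s₂²/n₂) = √(3.8770 + 5.3808) = 3.0427
df (Welch-Satterthwaite) = (s₁²/n₁ + s₂²/n₂)² / [(s₁²/n₁)²/(n₁-1) + (s₂²/n₂)²/(n₂-1)] ≈ 41.83
t = (x̄₁ - x̄₂) / SE = (64.35 - 73.72) / 3.0427 = -9.37 / 3.0427 = -3.080
p-value = 0.0037

Since p-value < α = 0.1, we reject H₀.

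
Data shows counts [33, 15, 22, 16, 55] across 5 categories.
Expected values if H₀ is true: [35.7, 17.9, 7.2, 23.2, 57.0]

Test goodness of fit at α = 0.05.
Chi-square goodness of fit test:
H₀: observed counts match expected distribution
H₁: observed counts differ from expected distribution
df = k - 1 = 4
χ² = Σ(O - E)²/E
   = (33 - 35.7)²/35.7 + (15 - 17.9)²/17.9 + (22 - 7.2)²/7.2 + (16 - 23.2)²/23.2 + (55 - 57.0)²/57.0
   = 0.204 + 0.470 + 30.422 + 2.234 + 0.070
   = 33.40
p-value < 0.0001

Since p-value < α = 0.05, we reject H₀.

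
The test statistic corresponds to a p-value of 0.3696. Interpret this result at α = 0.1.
Since p = 0.3696 > α = 0.1, fail to reject H₀.
There is insufficient evidence to reject the null hypothesis; the result is not statistically significant at the 0.1 level.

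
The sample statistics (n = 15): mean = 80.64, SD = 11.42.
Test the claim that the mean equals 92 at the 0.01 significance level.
One-sample t-test:
H₀: μ = 92
H₁: μ ≠ 92
df = n - 1 = 14
t = (x̄ - μ₀) / (s/√n) = (80.64 - 92) / (11.42/√15) = -3.853
p-value = 0.0018

Since p-value < α = 0.01, we reject H₀.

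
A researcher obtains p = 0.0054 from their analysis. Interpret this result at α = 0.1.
Since p = 0.0054 < α = 0.1, reject H₀.
There is sufficient evidence to reject the null hypothesis; the result is statistically significant at the 0.1 level.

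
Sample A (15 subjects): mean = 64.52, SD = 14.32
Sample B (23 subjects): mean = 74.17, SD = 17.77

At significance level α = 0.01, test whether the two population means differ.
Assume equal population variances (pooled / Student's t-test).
Student's two-sample t-test (equal variances):
H₀: μ₁ = μ₂
H₁: μ₁ ≠ μ₂
df = n₁ + n₂ - 2 = 36
Pooled variance s_p² = [(n₁-1)s₁² + (n₂-1)s₂²] / (n₁ + n₂ - 2) = [(14)(14.32²) + (22)(17.77²)] / 36 = 272.7188
SE = √(s_p²(1/n₁ + 1/n₂)) = √(272.7188 × (1/15 + 1/23)) = 5.4807
t = (x̄₁ - x̄₂) / SE = (64.52 - 74.17) / 5.4807 = -9.65 / 5.4807 = -1.761
p-value = 0.0868

Since p-value > α = 0.01, we fail to reject H₀.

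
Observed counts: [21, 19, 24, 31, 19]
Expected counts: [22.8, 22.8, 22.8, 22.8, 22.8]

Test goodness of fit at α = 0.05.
Chi-square goodness of fit test:
H₀: observed counts match expected distribution
H₁: observed counts differ from expected distribution
df = k - 1 = 4
χ² = Σ(O - E)²/E
   = (21 - 22.8)²/22.8 + (19 - 22.8)²/22.8 + (24 - 22.8)²/22.8 + (31 - 22.8)²/22.8 + (19 - 22.8)²/22.8
   = 0.142 + 0.633 + 0.063 + 2.949 + 0.633
   = 4.42
p-value = 0.3520

Since p-value > α = 0.05, we fail to reject H₀.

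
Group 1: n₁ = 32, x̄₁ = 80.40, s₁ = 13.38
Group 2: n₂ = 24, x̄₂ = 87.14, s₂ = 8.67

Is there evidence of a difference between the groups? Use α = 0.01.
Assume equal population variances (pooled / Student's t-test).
Student's two-sample t-test (equal variances):
H₀: μ₁ = μ₂
H₁: μ₁ ≠ μ₂
df = n₁ + n₂ - 2 = 54
Pooled variance s_p² = [(n₁-1)s₁² + (n₂-1)s₂²] / (n₁ + n₂ - 2) = [(31)(13.38²) + (23)(8.67²)] / 54 = 134.7896
SE = √(s_p²(1/n₁ + 1/n₂)) = √(134.7896 × (1/32 + 1/24)) = 3.1350
t = (x̄₁ - x̄₂) / SE = (80.40 - 87.14) / 3.1350 = -6.74 / 3.1350 = -2.150
p-value = 0.0361

Since p-value > α = 0.01, we fail to reject H₀.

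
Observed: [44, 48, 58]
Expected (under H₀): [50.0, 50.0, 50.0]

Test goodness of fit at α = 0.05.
Chi-square goodness of fit test:
H₀: observed counts match expected distribution
H₁: observed counts differ from expected distribution
df = k - 1 = 2
χ² = Σ(O - E)²/E
   = (44 - 50.0)²/50.0 + (48 - 50.0)²/50.0 + (58 - 50.0)²/50.0
   = 0.720 + 0.080 + 1.280
   = 2.08
p-value = 0.3535

Since p-value > α = 0.05, we fail to reject H₀.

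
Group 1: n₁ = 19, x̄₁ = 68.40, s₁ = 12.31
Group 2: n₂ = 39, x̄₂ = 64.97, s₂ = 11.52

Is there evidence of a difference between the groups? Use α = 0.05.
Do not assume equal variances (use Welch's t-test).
Welch's two-sample t-test:
H₀: μ₁ = μ₂
H₁: μ₁ ≠ μ₂
s₁²/n₁ = 12.31²/19 = 7.9756,  s₂²/n₂ = 11.52²/39 = 3.4028
SE = √(s₁²/n₁ + s₂²/n₂) = √(7.9756 + 3.4028) = 3.3732
df (Welch-Satterthwaite) = (s₁²/n₁ + s₂²/n₂)² / [(s₁²/n₁)²/(n₁-1) + (s₂²/n₂)²/(n₂-1)] ≈ 33.73
t = (x̄₁ - x̄₂) / SE = (68.40 - 64.97) / 3.3732 = 3.43 / 3.3732 = 1.017
p-value = 0.3165

Since p-value > α = 0.05, we fail to reject H₀.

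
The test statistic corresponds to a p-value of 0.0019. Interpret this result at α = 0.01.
Since p = 0.0019 < α = 0.01, reject H₀.
There is sufficient evidence to reject the null hypothesis; the result is statistically significant at the 0.01 level.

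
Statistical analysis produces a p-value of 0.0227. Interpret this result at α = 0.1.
Since p = 0.0227 < α = 0.1, reject H₀.
There is sufficient evidence to reject the null hypothesis; the result is statistically significant at the 0.1 level.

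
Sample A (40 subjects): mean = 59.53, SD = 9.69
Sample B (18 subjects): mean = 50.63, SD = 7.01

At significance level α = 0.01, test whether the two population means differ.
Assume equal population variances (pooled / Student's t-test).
Student's two-sample t-test (equal variances):
H₀: μ₁ = μ₂
H₁: μ₁ ≠ μ₂
df = n₁ + n₂ - 2 = 56
Pooled variance s_p² = [(n₁-1)s₁² + (n₂-1)s₂²] / (n₁ + n₂ - 2) = [(39)(9.69²) + (17)(7.01²)] / 56 = 80.3095
SE = √(s_p²(1/n₁ + 1/n₂)) = √(80.3095 × (1/40 + 1/18)) = 2.5435
t = (x̄₁ - x̄₂) / SE = (59.53 - 50.63) / 2.5435 = 8.90 / 2.5435 = 3.499
p-value = 0.0009

Since p-value < α = 0.01, we reject H₀.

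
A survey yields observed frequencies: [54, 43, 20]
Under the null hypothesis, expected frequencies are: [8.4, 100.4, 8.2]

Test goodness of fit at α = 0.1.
Chi-square goodness of fit test:
H₀: observed counts match expected distribution
H₁: observed counts differ from expected distribution
df = k - 1 = 2
χ² = Σ(O - E)²/E
   = (54 - 8.4)²/8.4 + (43 - 100.4)²/100.4 + (20 - 8.2)²/8.2
   = 247.543 + 32.816 + 16.980
   = 297.34
p-value < 0.0001

Since p-value < α = 0.1, we reject H₀.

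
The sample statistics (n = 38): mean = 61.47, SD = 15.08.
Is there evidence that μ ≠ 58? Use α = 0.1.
One-sample t-test:
H₀: μ = 58
H₁: μ ≠ 58
df = n - 1 = 37
t = (x̄ - μ₀) / (s/√n) = (61.47 - 58) / (15.08/√38) = 1.418
p-value = 0.1644

Since p-value > α = 0.1, we fail to reject H₀.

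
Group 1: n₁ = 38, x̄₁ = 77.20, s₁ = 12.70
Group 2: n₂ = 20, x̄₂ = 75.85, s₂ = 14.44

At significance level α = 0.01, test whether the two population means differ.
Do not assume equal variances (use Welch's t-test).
Welch's two-sample t-test:
H₀: μ₁ = μ₂
H₁: μ₁ ≠ μ₂
s₁²/n₁ = 12.70²/38 = 4.2445,  s₂²/n₂ = 14.44²/20 = 10.4257
SE = √(s₁²/n₁ + s₂²/n₂) = √(4.2445 + 10.4257) = 3.8302
df (Welch-Satterthwaite) = (s₁²/n₁ + s₂²/n₂)² / [(s₁²/n₁)²/(n₁-1) + (s₂²/n₂)²/(n₂-1)] ≈ 34.67
t = (x̄₁ - x̄₂) / SE = (77.20 - 75.85) / 3.8302 = 1.35 / 3.8302 = 0.352
p-value = 0.7266

Since p-value > α = 0.01, we fail to reject H₀.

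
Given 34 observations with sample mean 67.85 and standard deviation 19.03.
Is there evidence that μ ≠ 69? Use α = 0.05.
One-sample t-test:
H₀: μ = 69
H₁: μ ≠ 69
df = n - 1 = 33
t = (x̄ - μ₀) / (s/√n) = (67.85 - 69) / (19.03/√34) = -0.352
p-value = 0.7268

Since p-value > α = 0.05, we fail to reject H₀.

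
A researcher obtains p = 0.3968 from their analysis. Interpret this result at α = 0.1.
Since p = 0.3968 > α = 0.1, fail to reject H₀.
There is insufficient evidence to reject the null hypothesis; the result is not statistically significant at the 0.1 level.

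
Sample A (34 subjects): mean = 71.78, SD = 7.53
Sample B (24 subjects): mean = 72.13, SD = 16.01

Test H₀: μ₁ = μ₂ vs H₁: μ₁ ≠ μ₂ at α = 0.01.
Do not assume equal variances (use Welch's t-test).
Welch's two-sample t-test:
H₀: μ₁ = μ₂
H₁: μ₁ ≠ μ₂
s₁²/n₁ = 7.53²/34 = 1.6677,  s₂²/n₂ = 16.01²/24 = 10.6800
SE = √(s₁²/n₁ + s₂²/n₂) = √(1.6677 + 10.6800) = 3.5139
df (Welch-Satterthwaite) = (s₁²/n₁ + s₂²/n₂)² / [(s₁²/n₁)²/(n₁-1) + (s₂²/n₂)²/(n₂-1)] ≈ 30.23
t = (x̄₁ - x̄₂) / SE = (71.78 - 72.13) / 3.5139 = -0.35 / 3.5139 = -0.100
p-value = 0.9213

Since p-value > α = 0.01, we fail to reject H₀.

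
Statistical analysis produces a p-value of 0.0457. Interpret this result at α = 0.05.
Since p = 0.0457 < α = 0.05, reject H₀.
There is sufficient evidence to reject the null hypothesis; the result is statistically significant at the 0.05 level.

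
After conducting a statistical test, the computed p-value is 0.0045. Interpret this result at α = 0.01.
Since p = 0.0045 < α = 0.01, reject H₀.
There is sufficient evidence to reject the null hypothesis; the result is statistically significant at the 0.01 level.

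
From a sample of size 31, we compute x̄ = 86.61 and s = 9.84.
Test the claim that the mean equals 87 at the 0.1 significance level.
One-sample t-test:
H₀: μ = 87
H₁: μ ≠ 87
df = n - 1 = 30
t = (x̄ - μ₀) / (s/√n) = (86.61 - 87) / (9.84/√31) = -0.221
p-value = 0.8268

Since p-value > α = 0.1, we fail to reject H₀.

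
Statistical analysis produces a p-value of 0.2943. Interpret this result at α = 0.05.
Since p = 0.2943 > α = 0.05, fail to reject H₀.
There is insufficient evidence to reject the null hypothesis; the result is not statistically significant at the 0.05 level.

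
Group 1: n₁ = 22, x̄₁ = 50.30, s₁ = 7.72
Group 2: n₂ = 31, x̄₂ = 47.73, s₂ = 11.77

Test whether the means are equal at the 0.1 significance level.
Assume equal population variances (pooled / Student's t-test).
Student's two-sample t-test (equal variances):
H₀: μ₁ = μ₂
H₁: μ₁ ≠ μ₂
df = n₁ + n₂ - 2 = 51
Pooled variance s_p² = [(n₁-1)s₁² + (n₂-1)s₂²] / (n₁ + n₂ - 2) = [(21)(7.72²) + (30)(11.77²)] / 51 = 106.0305
SE = √(s_p²(1/n₁ + 1/n₂)) = √(106.0305 × (1/22 + 1/31)) = 2.8705
t = (x̄₁ - x̄₂) / SE = (50.30 - 47.73) / 2.8705 = 2.57 / 2.8705 = 0.895
p-value = 0.3748

Since p-value > α = 0.1, we fail to reject H₀.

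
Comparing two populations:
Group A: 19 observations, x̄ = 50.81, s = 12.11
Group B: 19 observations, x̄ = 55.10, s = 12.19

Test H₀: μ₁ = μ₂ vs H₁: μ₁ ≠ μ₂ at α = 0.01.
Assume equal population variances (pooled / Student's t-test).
Student's two-sample t-test (equal variances):
H₀: μ₁ = μ₂
H₁: μ₁ ≠ μ₂
df = n₁ + n₂ - 2 = 36
Pooled variance s_p² = [(n₁-1)s₁² + (n₂-1)s₂²] / (n₁ + n₂ - 2) = [(18)(12.11²) + (18)(12.19²)] / 36 = 147.6241
SE = √(s_p²(1/n₁ + 1/n₂)) = √(147.6241 × (1/19 + 1/19)) = 3.9420
t = (x̄₁ - x̄₂) / SE = (50.81 - 55.10) / 3.9420 = -4.29 / 3.9420 = -1.088
p-value = 0.2837

Since p-value > α = 0.01, we fail to reject H₀.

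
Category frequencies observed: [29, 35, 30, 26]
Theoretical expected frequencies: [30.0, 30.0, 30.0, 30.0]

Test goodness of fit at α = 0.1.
Chi-square goodness of fit test:
H₀: observed counts match expected distribution
H₁: observed counts differ from expected distribution
df = k - 1 = 3
χ² = Σ(O - E)²/E
   = (29 - 30.0)²/30.0 + (35 - 30.0)²/30.0 + (30 - 30.0)²/30.0 + (26 - 30.0)²/30.0
   = 0.033 + 0.833 + 0.000 + 0.533
   = 1.40
p-value = 0.7055

Since p-value > α = 0.1, we fail to reject H₀.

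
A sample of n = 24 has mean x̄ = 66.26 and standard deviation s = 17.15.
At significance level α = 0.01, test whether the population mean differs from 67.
One-sample t-test:
H₀: μ = 67
H₁: μ ≠ 67
df = n - 1 = 23
t = (x̄ - μ₀) / (s/√n) = (66.26 - 67) / (17.15/√24) = -0.211
p-value = 0.8344

Since p-value > α = 0.01, we fail to reject H₀.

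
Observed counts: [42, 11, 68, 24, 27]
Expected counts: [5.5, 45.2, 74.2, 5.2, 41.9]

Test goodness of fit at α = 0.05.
Chi-square goodness of fit test:
H₀: observed counts match expected distribution
H₁: observed counts differ from expected distribution
df = k - 1 = 4
χ² = Σ(O - E)²/E
   = (42 - 5.5)²/5.5 + (11 - 45.2)²/45.2 + (68 - 74.2)²/74.2 + (24 - 5.2)²/5.2 + (27 - 41.9)²/41.9
   = 242.227 + 25.877 + 0.518 + 67.969 + 5.299
   = 341.89
p-value < 0.0001

Since p-value < α = 0.05, we reject H₀.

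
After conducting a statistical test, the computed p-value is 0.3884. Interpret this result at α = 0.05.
Since p = 0.3884 > α = 0.05, fail to reject H₀.
There is insufficient evidence to reject the null hypothesis; the result is not statistically significant at the 0.05 level.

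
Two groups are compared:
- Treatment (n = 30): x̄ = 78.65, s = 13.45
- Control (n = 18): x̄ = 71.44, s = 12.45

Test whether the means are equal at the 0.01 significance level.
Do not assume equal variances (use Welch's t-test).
Welch's two-sample t-test:
H₀: μ₁ = μ₂
H₁: μ₁ ≠ μ₂
s₁²/n₁ = 13.45²/30 = 6.0301,  s₂²/n₂ = 12.45²/18 = 8.6112
SE = √(s₁²/n₁ + s₂²/n₂) = √(6.0301 + 8.6112) = 3.8264
df (Welch-Satterthwaite) = (s₁²/n₁ + s₂²/n₂)² / [(s₁²/n₁)²/(n₁-1) + (s₂²/n₂)²/(n₂-1)] ≈ 38.17
t = (x̄₁ - x̄₂) / SE = (78.65 - 71.44) / 3.8264 = 7.21 / 3.8264 = 1.884
p-value = 0.0672

Since p-value > α = 0.01, we fail to reject H₀.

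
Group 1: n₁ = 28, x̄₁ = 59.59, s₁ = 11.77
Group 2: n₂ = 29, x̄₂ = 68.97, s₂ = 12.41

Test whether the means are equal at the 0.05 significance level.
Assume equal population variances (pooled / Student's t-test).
Student's two-sample t-test (equal variances):
H₀: μ₁ = μ₂
H₁: μ₁ ≠ μ₂
df = n₁ + n₂ - 2 = 55
Pooled variance s_p² = [(n₁-1)s₁² + (n₂-1)s₂²] / (n₁ + n₂ - 2) = [(27)(11.77²) + (28)(12.41²)] / 55 = 146.4112
SE = √(s_p²(1/n₁ + 1/n₂)) = √(146.4112 × (1/28 + 1/29)) = 3.2059
t = (x̄₁ - x̄₂) / SE = (59.59 - 68.97) / 3.2059 = -9.38 / 3.2059 = -2.926
p-value = 0.0050

Since p-value < α = 0.05, we reject H₀.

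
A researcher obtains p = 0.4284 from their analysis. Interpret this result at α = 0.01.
Since p = 0.4284 > α = 0.01, fail to reject H₀.
There is insufficient evidence to reject the null hypothesis; the result is not statistically significant at the 0.01 level.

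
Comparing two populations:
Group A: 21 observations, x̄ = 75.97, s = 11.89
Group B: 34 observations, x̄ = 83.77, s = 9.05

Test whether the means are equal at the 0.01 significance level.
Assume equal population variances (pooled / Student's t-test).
Student's two-sample t-test (equal variances):
H₀: μ₁ = μ₂
H₁: μ₁ ≠ μ₂
df = n₁ + n₂ - 2 = 53
Pooled variance s_p² = [(n₁-1)s₁² + (n₂-1)s₂²] / (n₁ + n₂ - 2) = [(20)(11.89²) + (33)(9.05²)] / 53 = 104.3439
SE = √(s_p²(1/n₁ + 1/n₂)) = √(104.3439 × (1/21 + 1/34)) = 2.8351
t = (x̄₁ - x̄₂) / SE = (75.97 - 83.77) / 2.8351 = -7.80 / 2.8351 = -2.751
p-value = 0.0081

Since p-value < α = 0.01, we reject H₀.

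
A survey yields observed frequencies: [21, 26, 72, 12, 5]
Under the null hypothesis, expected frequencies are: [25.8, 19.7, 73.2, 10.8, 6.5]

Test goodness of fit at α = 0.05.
Chi-square goodness of fit test:
H₀: observed counts match expected distribution
H₁: observed counts differ from expected distribution
df = k - 1 = 4
χ² = Σ(O - E)²/E
   = (21 - 25.8)²/25.8 + (26 - 19.7)²/19.7 + (72 - 73.2)²/73.2 + (12 - 10.8)²/10.8 + (5 - 6.5)²/6.5
   = 0.893 + 2.015 + 0.020 + 0.133 + 0.346
   = 3.41
p-value = 0.4922

Since p-value > α = 0.05, we fail to reject H₀.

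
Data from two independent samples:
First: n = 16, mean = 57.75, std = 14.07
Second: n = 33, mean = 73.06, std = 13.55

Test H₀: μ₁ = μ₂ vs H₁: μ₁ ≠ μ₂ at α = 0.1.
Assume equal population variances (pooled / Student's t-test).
Student's two-sample t-test (equal variances):
H₀: μ₁ = μ₂
H₁: μ₁ ≠ μ₂
df = n₁ + n₂ - 2 = 47
Pooled variance s_p² = [(n₁-1)s₁² + (n₂-1)s₂²] / (n₁ + n₂ - 2) = [(15)(14.07²) + (32)(13.55²)] / 47 = 188.1862
SE = √(s_p²(1/n₁ + 1/n₂)) = √(188.1862 × (1/16 + 1/33)) = 4.1790
t = (x̄₁ - x̄₂) / SE = (57.75 - 73.06) / 4.1790 = -15.31 / 4.1790 = -3.664
p-value = 0.0006

Since p-value < α = 0.1, we reject H₀.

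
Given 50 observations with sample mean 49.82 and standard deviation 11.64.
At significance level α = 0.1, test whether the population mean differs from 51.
One-sample t-test:
H₀: μ = 51
H₁: μ ≠ 51
df = n - 1 = 49
t = (x̄ - μ₀) / (s/√n) = (49.82 - 51) / (11.64/√50) = -0.717
p-value = 0.4769

Since p-value > α = 0.1, we fail to reject H₀.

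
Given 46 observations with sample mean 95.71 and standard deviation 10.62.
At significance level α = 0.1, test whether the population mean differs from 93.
One-sample t-test:
H₀: μ = 93
H₁: μ ≠ 93
df = n - 1 = 45
t = (x̄ - μ₀) / (s/√n) = (95.71 - 93) / (10.62/√46) = 1.731
p-value = 0.0904

Since p-value < α = 0.1, we reject H₀.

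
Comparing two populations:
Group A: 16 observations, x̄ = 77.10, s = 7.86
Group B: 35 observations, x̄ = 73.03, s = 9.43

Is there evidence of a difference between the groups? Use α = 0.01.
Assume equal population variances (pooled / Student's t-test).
Student's two-sample t-test (equal variances):
H₀: μ₁ = μ₂
H₁: μ₁ ≠ μ₂
df = n₁ + n₂ - 2 = 49
Pooled variance s_p² = [(n₁-1)s₁² + (n₂-1)s₂²] / (n₁ + n₂ - 2) = [(15)(7.86²) + (34)(9.43²)] / 49 = 80.6151
SE = √(s_p²(1/n₁ + 1/n₂)) = √(80.6151 × (1/16 + 1/35)) = 2.7096
t = (x̄₁ - x̄₂) / SE = (77.10 - 73.03) / 2.7096 = 4.07 / 2.7096 = 1.502
p-value = 0.1395

Since p-value > α = 0.01, we fail to reject H₀.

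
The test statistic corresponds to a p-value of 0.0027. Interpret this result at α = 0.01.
Since p = 0.0027 < α = 0.01, reject H₀.
There is sufficient evidence to reject the null hypothesis; the result is statistically significant at the 0.01 level.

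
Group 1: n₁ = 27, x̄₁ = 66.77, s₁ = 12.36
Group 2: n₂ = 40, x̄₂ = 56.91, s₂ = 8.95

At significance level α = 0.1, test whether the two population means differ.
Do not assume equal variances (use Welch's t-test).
Welch's two-sample t-test:
H₀: μ₁ = μ₂
H₁: μ₁ ≠ μ₂
s₁²/n₁ = 12.36²/27 = 5.6581,  s₂²/n₂ = 8.95²/40 = 2.0026
SE = √(s₁²/n₁ + s₂²/n₂) = √(5.6581 + 2.0026) = 2.7678
df (Welch-Satterthwaite) = (s₁²/n₁ + s₂²/n₂)² / [(s₁²/n₁)²/(n₁-1) + (s₂²/n₂)²/(n₂-1)] ≈ 43.99
t = (x̄₁ - x̄₂) / SE = (66.77 - 56.91) / 2.7678 = 9.86 / 2.7678 = 3.562
p-value = 0.0009

Since p-value < α = 0.1, we reject H₀.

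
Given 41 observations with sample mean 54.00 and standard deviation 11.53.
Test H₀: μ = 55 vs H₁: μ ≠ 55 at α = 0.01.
One-sample t-test:
H₀: μ = 55
H₁: μ ≠ 55
df = n - 1 = 40
t = (x̄ - μ₀) / (s/√n) = (54.00 - 55) / (11.53/√41) = -0.555
p-value = 0.5818

Since p-value > α = 0.01, we fail to reject H₀.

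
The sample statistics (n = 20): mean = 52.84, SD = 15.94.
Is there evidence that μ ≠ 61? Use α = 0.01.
One-sample t-test:
H₀: μ = 61
H₁: μ ≠ 61
df = n - 1 = 19
t = (x̄ - μ₀) / (s/√n) = (52.84 - 61) / (15.94/√20) = -2.289
p-value = 0.0337

Since p-value > α = 0.01, we fail to reject H₀.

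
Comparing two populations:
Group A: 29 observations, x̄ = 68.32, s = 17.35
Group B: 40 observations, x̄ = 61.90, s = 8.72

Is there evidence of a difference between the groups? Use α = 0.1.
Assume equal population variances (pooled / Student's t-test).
Student's two-sample t-test (equal variances):
H₀: μ₁ = μ₂
H₁: μ₁ ≠ μ₂
df = n₁ + n₂ - 2 = 67
Pooled variance s_p² = [(n₁-1)s₁² + (n₂-1)s₂²] / (n₁ + n₂ - 2) = [(28)(17.35²) + (39)(8.72²)] / 67 = 170.0616
SE = √(s_p²(1/n₁ + 1/n₂)) = √(170.0616 × (1/29 + 1/40)) = 3.1805
t = (x̄₁ - x̄₂) / SE = (68.32 - 61.90) / 3.1805 = 6.42 / 3.1805 = 2.019
p-value = 0.0475

Since p-value < α = 0.1, we reject H₀.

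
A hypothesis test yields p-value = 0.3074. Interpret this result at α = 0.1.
Since p = 0.3074 > α = 0.1, fail to reject H₀.
There is insufficient evidence to reject the null hypothesis; the result is not statistically significant at the 0.1 level.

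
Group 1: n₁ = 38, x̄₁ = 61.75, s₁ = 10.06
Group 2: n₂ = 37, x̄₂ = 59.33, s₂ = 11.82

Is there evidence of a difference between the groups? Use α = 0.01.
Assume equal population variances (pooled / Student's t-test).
Student's two-sample t-test (equal variances):
H₀: μ₁ = μ₂
H₁: μ₁ ≠ μ₂
df = n₁ + n₂ - 2 = 73
Pooled variance s_p² = [(n₁-1)s₁² + (n₂-1)s₂²] / (n₁ + n₂ - 2) = [(37)(10.06²) + (36)(11.82²)] / 73 = 120.1942
SE = √(s_p²(1/n₁ + 1/n₂)) = √(120.1942 × (1/38 + 1/37)) = 2.5321
t = (x̄₁ - x̄₂) / SE = (61.75 - 59.33) / 2.5321 = 2.42 / 2.5321 = 0.956
p-value = 0.3424

Since p-value > α = 0.01, we fail to reject H₀.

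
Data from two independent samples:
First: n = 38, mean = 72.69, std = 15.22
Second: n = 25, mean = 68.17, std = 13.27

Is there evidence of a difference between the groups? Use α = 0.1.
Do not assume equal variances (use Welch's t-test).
Welch's two-sample t-test:
H₀: μ₁ = μ₂
H₁: μ₁ ≠ μ₂
s₁²/n₁ = 15.22²/38 = 6.0960,  s₂²/n₂ = 13.27²/25 = 7.0437
SE = √(s₁²/n₁ + s₂²/n₂) = √(6.0960 + 7.0437) = 3.6249
df (Welch-Satterthwaite) = (s₁²/n₁ + s₂²/n₂)² / [(s₁²/n₁)²/(n₁-1) + (s₂²/n₂)²/(n₂-1)] ≈ 56.21
t = (x̄₁ - x̄₂) / SE = (72.69 - 68.17) / 3.6249 = 4.52 / 3.6249 = 1.247
p-value = 0.2176

Since p-value > α = 0.1, we fail to reject H₀.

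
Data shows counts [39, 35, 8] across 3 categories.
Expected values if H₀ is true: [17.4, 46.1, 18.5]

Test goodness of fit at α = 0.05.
Chi-square goodness of fit test:
H₀: observed counts match expected distribution
H₁: observed counts differ from expected distribution
df = k - 1 = 2
χ² = Σ(O - E)²/E
   = (39 - 17.4)²/17.4 + (35 - 46.1)²/46.1 + (8 - 18.5)²/18.5
   = 26.814 + 2.673 + 5.959
   = 35.45
p-value < 0.0001

Since p-value < α = 0.05, we reject H₀.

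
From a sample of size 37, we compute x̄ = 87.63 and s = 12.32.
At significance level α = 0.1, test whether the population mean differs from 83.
One-sample t-test:
H₀: μ = 83
H₁: μ ≠ 83
df = n - 1 = 36
t = (x̄ - μ₀) / (s/√n) = (87.63 - 83) / (12.32/√37) = 2.286
p-value = 0.0282

Since p-value < α = 0.1, we reject H₀.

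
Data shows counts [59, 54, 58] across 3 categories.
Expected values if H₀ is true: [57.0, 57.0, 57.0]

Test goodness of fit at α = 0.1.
Chi-square goodness of fit test:
H₀: observed counts match expected distribution
H₁: observed counts differ from expected distribution
df = k - 1 = 2
χ² = Σ(O - E)²/E
   = (59 - 57.0)²/57.0 + (54 - 57.0)²/57.0 + (58 - 57.0)²/57.0
   = 0.070 + 0.158 + 0.018
   = 0.25
p-value = 0.8844

Since p-value > α = 0.1, we fail to reject H₀.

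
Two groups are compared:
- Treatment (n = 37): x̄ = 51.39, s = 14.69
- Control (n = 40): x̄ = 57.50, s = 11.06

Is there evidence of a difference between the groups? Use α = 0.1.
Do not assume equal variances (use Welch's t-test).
Welch's two-sample t-test:
H₀: μ₁ = μ₂
H₁: μ₁ ≠ μ₂
s₁²/n₁ = 14.69²/37 = 5.8323,  s₂²/n₂ = 11.06²/40 = 3.0581
SE = √(s₁²/n₁ + s₂²/n₂) = √(5.8323 + 3.0581) = 2.9817
df (Welch-Satterthwaite) = (s₁²/n₁ + s₂²/n₂)² / [(s₁²/n₁)²/(n₁-1) + (s₂²/n₂)²/(n₂-1)] ≈ 66.72
t = (x̄₁ - x̄₂) / SE = (51.39 - 57.50) / 2.9817 = -6.11 / 2.9817 = -2.049
p-value = 0.0444

Since p-value < α = 0.1, we reject H₀.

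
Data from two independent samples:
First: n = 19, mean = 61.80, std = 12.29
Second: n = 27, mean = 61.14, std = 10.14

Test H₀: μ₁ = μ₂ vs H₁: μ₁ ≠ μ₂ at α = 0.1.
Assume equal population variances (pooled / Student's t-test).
Student's two-sample t-test (equal variances):
H₀: μ₁ = μ₂
H₁: μ₁ ≠ μ₂
df = n₁ + n₂ - 2 = 44
Pooled variance s_p² = [(n₁-1)s₁² + (n₂-1)s₂²] / (n₁ + n₂ - 2) = [(18)(12.29²) + (26)(10.14²)] / 44 = 122.5478
SE = √(s_p²(1/n₁ + 1/n₂)) = √(122.5478 × (1/19 + 1/27)) = 3.3149
t = (x̄₁ - x̄₂) / SE = (61.80 - 61.14) / 3.3149 = 0.66 / 3.3149 = 0.199
p-value = 0.8431

Since p-value > α = 0.1, we fail to reject H₀.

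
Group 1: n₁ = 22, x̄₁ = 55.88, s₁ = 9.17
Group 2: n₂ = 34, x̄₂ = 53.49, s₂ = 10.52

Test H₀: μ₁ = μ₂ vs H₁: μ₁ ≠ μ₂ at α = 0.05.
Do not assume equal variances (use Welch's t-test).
Welch's two-sample t-test:
H₀: μ₁ = μ₂
H₁: μ₁ ≠ μ₂
s₁²/n₁ = 9.17²/22 = 3.8222,  s₂²/n₂ = 10.52²/34 = 3.2550
SE = √(s₁²/n₁ + s₂²/n₂) = √(3.8222 + 3.2550) = 2.6603
df (Welch-Satterthwaite) = (s₁²/n₁ + s₂²/n₂)² / [(s₁²/n₁)²/(n₁-1) + (s₂²/n₂)²/(n₂-1)] ≈ 49.26
t = (x̄₁ - x̄₂) / SE = (55.88 - 53.49) / 2.6603 = 2.39 / 2.6603 = 0.898
p-value = 0.3733

Since p-value > α = 0.05, we fail to reject H₀.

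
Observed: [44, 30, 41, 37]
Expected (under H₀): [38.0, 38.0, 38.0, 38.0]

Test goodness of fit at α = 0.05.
Chi-square goodness of fit test:
H₀: observed counts match expected distribution
H₁: observed counts differ from expected distribution
df = k - 1 = 3
χ² = Σ(O - E)²/E
   = (44 - 38.0)²/38.0 + (30 - 38.0)²/38.0 + (41 - 38.0)²/38.0 + (37 - 38.0)²/38.0
   = 0.947 + 1.684 + 0.237 + 0.026
   = 2.89
p-value = 0.4081

Since p-value > α = 0.05, we fail to reject H₀.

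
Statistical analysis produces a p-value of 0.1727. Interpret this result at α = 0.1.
Since p = 0.1727 > α = 0.1, fail to reject H₀.
There is insufficient evidence to reject the null hypothesis; the result is not statistically significant at the 0.1 level.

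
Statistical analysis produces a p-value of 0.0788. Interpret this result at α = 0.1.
Since p = 0.0788 < α = 0.1, reject H₀.
There is sufficient evidence to reject the null hypothesis; the result is statistically significant at the 0.1 level.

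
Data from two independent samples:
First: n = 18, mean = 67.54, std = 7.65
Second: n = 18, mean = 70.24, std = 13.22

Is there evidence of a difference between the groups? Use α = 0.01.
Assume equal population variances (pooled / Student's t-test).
Student's two-sample t-test (equal variances):
H₀: μ₁ = μ₂
H₁: μ₁ ≠ μ₂
df = n₁ + n₂ - 2 = 34
Pooled variance s_p² = [(n₁-1)s₁² + (n₂-1)s₂²] / (n₁ + n₂ - 2) = [(17)(7.65²) + (17)(13.22²)] / 34 = 116.6455
SE = √(s_p²(1/n₁ + 1/n₂)) = √(116.6455 × (1/18 + 1/18)) = 3.6001
t = (x̄₁ - x̄₂) / SE = (67.54 - 70.24) / 3.6001 = -2.70 / 3.6001 = -0.750
p-value = 0.4584

Since p-value > α = 0.01, we fail to reject H₀.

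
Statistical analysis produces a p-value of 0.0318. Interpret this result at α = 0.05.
Since p = 0.0318 < α = 0.05, reject H₀.
There is sufficient evidence to reject the null hypothesis; the result is statistically significant at the 0.05 level.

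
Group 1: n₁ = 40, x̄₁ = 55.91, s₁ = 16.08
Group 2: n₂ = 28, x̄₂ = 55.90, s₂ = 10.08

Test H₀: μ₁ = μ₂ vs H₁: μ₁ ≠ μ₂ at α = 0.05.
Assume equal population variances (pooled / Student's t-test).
Student's two-sample t-test (equal variances):
H₀: μ₁ = μ₂
H₁: μ₁ ≠ μ₂
df = n₁ + n₂ - 2 = 66
Pooled variance s_p² = [(n₁-1)s₁² + (n₂-1)s₂²] / (n₁ + n₂ - 2) = [(39)(16.08²) + (27)(10.08²)] / 66 = 194.3555
SE = √(s_p²(1/n₁ + 1/n₂)) = √(194.3555 × (1/40 + 1/28)) = 3.4351
t = (x̄₁ - x̄₂) / SE = (55.91 - 55.90) / 3.4351 = 0.01 / 3.4351 = 0.003
p-value = 0.9977

Since p-value > α = 0.05, we fail to reject H₀.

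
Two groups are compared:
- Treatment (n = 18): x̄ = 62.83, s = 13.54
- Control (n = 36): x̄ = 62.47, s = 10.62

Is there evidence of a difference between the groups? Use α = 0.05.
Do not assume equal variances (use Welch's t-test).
Welch's two-sample t-test:
H₀: μ₁ = μ₂
H₁: μ₁ ≠ μ₂
s₁²/n₁ = 13.54²/18 = 10.1851,  s₂²/n₂ = 10.62²/36 = 3.1329
SE = √(s₁²/n₁ + s₂²/n₂) = √(10.1851 + 3.1329) = 3.6494
df (Welch-Satterthwaite) = (s₁²/n₁ + s₂²/n₂)² / [(s₁²/n₁)²/(n₁-1) + (s₂²/n₂)²/(n₂-1)] ≈ 27.79
t = (x̄₁ - x̄₂) / SE = (62.83 - 62.47) / 3.6494 = 0.36 / 3.6494 = 0.099
p-value = 0.9221

Since p-value > α = 0.05, we fail to reject H₀.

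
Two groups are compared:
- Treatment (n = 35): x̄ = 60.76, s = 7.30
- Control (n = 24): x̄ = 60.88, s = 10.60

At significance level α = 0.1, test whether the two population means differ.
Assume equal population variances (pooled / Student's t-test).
Student's two-sample t-test (equal variances):
H₀: μ₁ = μ₂
H₁: μ₁ ≠ μ₂
df = n₁ + n₂ - 2 = 57
Pooled variance s_p² = [(n₁-1)s₁² + (n₂-1)s₂²] / (n₁ + n₂ - 2) = [(34)(7.30²) + (23)(10.60²)] / 57 = 77.1253
SE = √(s_p²(1/n₁ + 1/n₂)) = √(77.1253 × (1/35 + 1/24)) = 2.3275
t = (x̄₁ - x̄₂) / SE = (60.76 - 60.88) / 2.3275 = -0.12 / 2.3275 = -0.052
p-value = 0.9591

Since p-value > α = 0.1, we fail to reject H₀.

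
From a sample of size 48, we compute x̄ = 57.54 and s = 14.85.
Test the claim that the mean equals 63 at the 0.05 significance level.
One-sample t-test:
H₀: μ = 63
H₁: μ ≠ 63
df = n - 1 = 47
t = (x̄ - μ₀) / (s/√n) = (57.54 - 63) / (14.85/√48) = -2.547
p-value = 0.0142

Since p-value < α = 0.05, we reject H₀.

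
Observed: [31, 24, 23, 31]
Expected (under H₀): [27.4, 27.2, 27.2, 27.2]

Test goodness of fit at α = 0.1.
Chi-square goodness of fit test:
H₀: observed counts match expected distribution
H₁: observed counts differ from expected distribution
df = k - 1 = 3
χ² = Σ(O - E)²/E
   = (31 - 27.4)²/27.4 + (24 - 27.2)²/27.2 + (23 - 27.2)²/27.2 + (31 - 27.2)²/27.2
   = 0.473 + 0.376 + 0.649 + 0.531
   = 2.03
p-value = 0.5664

Since p-value > α = 0.1, we fail to reject H₀.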